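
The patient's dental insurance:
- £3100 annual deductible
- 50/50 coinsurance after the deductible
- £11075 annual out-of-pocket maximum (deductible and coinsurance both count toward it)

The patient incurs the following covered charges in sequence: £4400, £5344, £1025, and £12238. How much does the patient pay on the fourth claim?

#1 (£4400): £3100 to deductible, leaving £1300; coinsurance £1300 × 50% = £650. Patient pays £3750; OOP now £3750.
#2 (£5344): deductible met; 50% of £5344 = £2672. Cost to patient: £2672. OOP to date £6422.
#3 (£1025): deductible met; 50% of £1025 = £512.50. Cost to patient: £512.50. OOP to date £6934.50.
#4 (£12238): deductible met; 50% of £12238 = £6119. Adding that to £6934.50 gives £13053.50, past the £11075 cap; patient pays only £11075 − £6934.50 = £4140.50.

£4140.50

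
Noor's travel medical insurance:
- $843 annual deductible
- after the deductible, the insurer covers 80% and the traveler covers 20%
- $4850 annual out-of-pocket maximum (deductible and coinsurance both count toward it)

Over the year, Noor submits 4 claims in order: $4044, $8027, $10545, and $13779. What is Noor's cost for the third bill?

Claim 1 ($4044): $843 to deductible, leaving $3201; traveler's 20% is $640.20. Cost to traveler: $1483.20. OOP to date $1483.20.
Claim 2 ($8027): 20% coinsurance on $8027 = $1605.40. Traveler owes $1605.40 (running OOP $3088.60).
Claim 3 ($10545): deductible met; 20% of $10545 = $2109. That would push OOP to $5197.60, over the $4850 cap, so traveler pays $4850 − $3088.60 = $1761.40.

$1761.40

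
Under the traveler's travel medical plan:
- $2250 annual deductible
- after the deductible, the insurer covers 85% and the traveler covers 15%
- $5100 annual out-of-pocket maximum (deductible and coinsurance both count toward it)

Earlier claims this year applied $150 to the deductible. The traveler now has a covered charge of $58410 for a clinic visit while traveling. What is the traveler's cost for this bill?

$4950

Remaining deductible: $2250 − $150 = $2100.
That leaves $58410 − $2100 = $56310 for coinsurance.
Traveler's 15% share of $56310 is $8446.50.
So the traveler owes $2100 + $8446.50 = $10546.50 before any cap.
Year-to-date out-of-pocket would reach $150 + $10546.50 = $10696.50, above the $5100 maximum, so the traveler pays only $5100 − $150 = $4950.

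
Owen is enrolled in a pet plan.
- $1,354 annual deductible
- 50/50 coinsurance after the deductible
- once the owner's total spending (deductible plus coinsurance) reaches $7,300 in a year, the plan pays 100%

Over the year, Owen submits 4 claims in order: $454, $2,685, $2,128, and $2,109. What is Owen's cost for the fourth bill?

$1,054.50

Bill 1, $454: fully absorbed by the deductible. Cost to owner: $454. OOP to date $454.
Bill 2, $2,685: $900 finishes the deductible; $1,785 goes to coinsurance; owner's 50% is $892.50. Owner pays $1,792.50; OOP now $2,246.50.
Bill 3, $2,128: deductible already satisfied, so owner's share is 50% × $2,128 = $1,064. Owner owes $1,064 (running OOP $3,310.50).
Bill 4, $2,109: deductible met; 50% of $2,109 = $1,054.50. Cost to owner: $1,054.50. OOP to date $4,365.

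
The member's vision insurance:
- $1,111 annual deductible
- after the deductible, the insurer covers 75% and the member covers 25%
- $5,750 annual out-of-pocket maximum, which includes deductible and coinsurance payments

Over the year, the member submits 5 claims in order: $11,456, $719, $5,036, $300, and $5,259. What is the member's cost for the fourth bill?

$75

Claim 1 ($11,456): $1,111 to deductible, leaving $10,345; member's 25% is $2,586.25. Cost to member: $3,697.25. OOP to date $3,697.25.
Claim 2 ($719): deductible already satisfied, so member's share is 25% × $719 = $179.75. Member owes $179.75 (running OOP $3,877).
Claim 3 ($5,036): deductible met; 25% of $5,036 = $1,259. Cost to member: $1,259. OOP to date $5,136.
Claim 4 ($300): deductible met; 25% of $300 = $75. Member pays $75; OOP now $5,211.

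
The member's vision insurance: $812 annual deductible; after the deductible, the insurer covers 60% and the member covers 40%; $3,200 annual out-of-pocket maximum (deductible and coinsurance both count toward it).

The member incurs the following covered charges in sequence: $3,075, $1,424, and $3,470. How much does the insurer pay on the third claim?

Claim 1 ($3,075): $812 finishes the deductible; $2,263 goes to coinsurance; 40% of $2,263 = $905.20. Member owes $1,717.20 (running OOP $1,717.20). Plan pays $3,075 − $1,717.20 = $1,357.80.
Claim 2 ($1,424): deductible met; 40% of $1,424 = $569.60. Member owes $569.60 (running OOP $2,286.80). Plan pays $1,424 − $569.60 = $854.40.
Claim 3 ($3,470): deductible already satisfied, so member's share is 40% × $3,470 = $1,388. Adding that to $2,286.80 gives $3,674.80, past the $3,200 cap; member pays only $3,200 − $2,286.80 = $913.20. Plan pays $3,470 − $913.20 = $2,556.80.

$2,556.80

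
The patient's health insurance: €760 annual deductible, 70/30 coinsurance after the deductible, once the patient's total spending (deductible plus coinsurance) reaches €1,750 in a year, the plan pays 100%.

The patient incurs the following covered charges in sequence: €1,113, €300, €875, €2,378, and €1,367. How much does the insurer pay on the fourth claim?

€1,846.40

Bill 1, €1,113: €760 finishes the deductible; €353 goes to coinsurance; coinsurance €353 × 30% = €105.90. Cost to patient: €865.90. OOP to date €865.90. Plan pays €1,113 − €865.90 = €247.10.
Bill 2, €300: deductible already satisfied, so patient's share is 30% × €300 = €90. Cost to patient: €90. OOP to date €955.90. Insurer: €300 − €90 = €210.
Bill 3, €875: 30% coinsurance on €875 = €262.50. Patient owes €262.50 (running OOP €1,218.40). Insurer: €875 − €262.50 = €612.50.
Bill 4, €2,378: deductible met; 30% of €2,378 = €713.40. Adding that to €1,218.40 gives €1,931.80, past the €1,750 cap; patient pays only €1,750 − €1,218.40 = €531.60. Plan pays €2,378 − €531.60 = €1,846.40.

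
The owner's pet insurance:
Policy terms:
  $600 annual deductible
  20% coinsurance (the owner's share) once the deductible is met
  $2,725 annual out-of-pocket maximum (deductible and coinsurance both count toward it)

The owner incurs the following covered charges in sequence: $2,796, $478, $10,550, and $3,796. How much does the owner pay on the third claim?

$1,590.20

#1 ($2,796): $600 to deductible, leaving $2,196; coinsurance $2,196 × 20% = $439.20. Owner owes $1,039.20 (running OOP $1,039.20).
#2 ($478): deductible met; 20% of $478 = $95.60. Owner owes $95.60 (running OOP $1,134.80).
#3 ($10,550): deductible met; 20% of $10,550 = $2,110. That would push OOP to $3,244.80, over the $2,725 cap, so owner pays $2,725 − $1,134.80 = $1,590.20.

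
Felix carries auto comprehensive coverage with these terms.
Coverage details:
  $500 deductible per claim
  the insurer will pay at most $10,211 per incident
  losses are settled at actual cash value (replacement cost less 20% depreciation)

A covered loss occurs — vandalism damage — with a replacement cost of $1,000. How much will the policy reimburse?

$300

Actual cash value after 20% depreciation: $1,000 × 80% = $800.
Subtract the deductible: $800 − $500 = $300.
$300 ≤ $10,211, so the limit doesn't bind; insurer pays $300.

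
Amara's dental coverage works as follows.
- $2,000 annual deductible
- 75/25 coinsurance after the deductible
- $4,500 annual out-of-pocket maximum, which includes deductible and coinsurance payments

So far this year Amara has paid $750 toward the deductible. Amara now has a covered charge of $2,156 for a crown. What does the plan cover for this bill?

$679.50

Deductible still to meet: $2,000 − $750 = $1,250.
After the $1,250 deductible portion, $2,156 − $1,250 = $906 is subject to coinsurance.
25% of $906 = $226.50 falls to the patient.
So the patient owes $1,250 + $226.50 = $1,476.50 before any cap.
Year-to-date out-of-pocket becomes $750 + $1,476.50 = $2,226.50, still under the $4,500 maximum, so no cap applies.
Insurer pays the balance: $2,156 − $1,476.50 = $679.50.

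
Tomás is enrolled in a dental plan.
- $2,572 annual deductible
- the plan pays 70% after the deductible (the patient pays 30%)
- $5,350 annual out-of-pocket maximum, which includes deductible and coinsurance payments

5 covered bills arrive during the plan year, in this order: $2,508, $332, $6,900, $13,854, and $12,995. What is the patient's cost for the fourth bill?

Claim 1 ($2,508): entire amount goes to the deductible. Cost to patient: $2,508. OOP to date $2,508.
Claim 2 ($332): $64 finishes the deductible; $268 goes to coinsurance; patient's 30% is $80.40. Patient pays $144.40; OOP now $2,652.40.
Claim 3 ($6,900): deductible met; 30% of $6,900 = $2,070. Patient owes $2,070 (running OOP $4,722.40).
Claim 4 ($13,854): deductible met; 30% of $13,854 = $4,156.20. That would push OOP to $8,878.60, over the $5,350 cap, so patient pays $5,350 − $4,722.40 = $627.60.

$627.60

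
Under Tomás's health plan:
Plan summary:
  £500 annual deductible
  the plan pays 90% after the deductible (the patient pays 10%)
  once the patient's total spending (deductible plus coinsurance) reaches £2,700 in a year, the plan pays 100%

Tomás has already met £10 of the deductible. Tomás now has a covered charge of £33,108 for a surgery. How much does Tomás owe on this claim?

£2,690

Deductible still to meet: £500 − £10 = £490.
That leaves £33,108 − £490 = £32,618 for coinsurance.
Patient's 10% share of £32,618 is £3,261.80.
That puts the patient's cost at £490 + £3,261.80 = £3,751.80 before any cap.
Adding £3,751.80 to the £10 already spent would give £3,761.80, which exceeds the £2,700 cap; the patient pays just £2,700 − £10 = £2,690.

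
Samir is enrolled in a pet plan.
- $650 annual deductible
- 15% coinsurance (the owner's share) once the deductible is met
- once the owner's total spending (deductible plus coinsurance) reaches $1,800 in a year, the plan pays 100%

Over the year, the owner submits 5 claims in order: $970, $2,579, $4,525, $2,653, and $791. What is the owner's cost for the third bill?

$678.75

Bill 1, $970: $650 to deductible, leaving $320; owner's 15% is $48. Owner owes $698 (running OOP $698).
Bill 2, $2,579: 15% coinsurance on $2,579 = $386.85. Owner owes $386.85 (running OOP $1,084.85).
Bill 3, $4,525: deductible met; 15% of $4,525 = $678.75. Cost to owner: $678.75. OOP to date $1,763.60.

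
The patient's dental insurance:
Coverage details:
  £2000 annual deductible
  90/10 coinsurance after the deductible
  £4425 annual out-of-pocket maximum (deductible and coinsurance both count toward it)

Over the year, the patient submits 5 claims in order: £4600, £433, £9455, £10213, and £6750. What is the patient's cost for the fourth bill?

Bill 1, £4600: £2000 to deductible, leaving £2600; 10% of £2600 = £260. Patient pays £2260; OOP now £2260.
Bill 2, £433: deductible already satisfied, so patient's share is 10% × £433 = £43.30. Cost to patient: £43.30. OOP to date £2303.30.
Bill 3, £9455: deductible already satisfied, so patient's share is 10% × £9455 = £945.50. Patient pays £945.50; OOP now £3248.80.
Bill 4, £10213: deductible already satisfied, so patient's share is 10% × £10213 = £1021.30. Patient pays £1021.30; OOP now £4270.10.

£1021.30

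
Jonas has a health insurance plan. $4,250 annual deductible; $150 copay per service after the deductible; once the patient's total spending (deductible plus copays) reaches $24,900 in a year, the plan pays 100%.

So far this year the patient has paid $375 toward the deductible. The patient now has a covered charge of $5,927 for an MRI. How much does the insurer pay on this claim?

$375 of the $4,250 deductible is already met, leaving $3,875.
The remaining $2,052 (= $5,927 − $3,875) moves to the copay.
Copay on this service: $150.
That puts the patient's cost at $3,875 + $150 = $4,025 before any cap.
Total out-of-pocket so far would be $375 + $4,025 = $4,400, below the $24,900 cap — no reduction.
The insurer covers the remainder: $5,927 − $4,025 = $1,902.

$1,902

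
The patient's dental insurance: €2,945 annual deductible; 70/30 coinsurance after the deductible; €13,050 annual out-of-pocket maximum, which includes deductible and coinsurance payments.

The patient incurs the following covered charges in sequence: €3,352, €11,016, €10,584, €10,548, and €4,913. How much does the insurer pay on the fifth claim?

#1 (€3,352): €2,945 finishes the deductible; €407 goes to coinsurance; patient's 30% is €122.10. Patient owes €3,067.10 (running OOP €3,067.10). Insurer: €3,352 − €3,067.10 = €284.90.
#2 (€11,016): deductible already satisfied, so patient's share is 30% × €11,016 = €3,304.80. Patient owes €3,304.80 (running OOP €6,371.90). Insurer: €11,016 − €3,304.80 = €7,711.20.
#3 (€10,584): deductible met; 30% of €10,584 = €3,175.20. Patient owes €3,175.20 (running OOP €9,547.10). Insurer: €10,584 − €3,175.20 = €7,408.80.
#4 (€10,548): deductible already satisfied, so patient's share is 30% × €10,548 = €3,164.40. Patient owes €3,164.40 (running OOP €12,711.50). Insurer: €10,548 − €3,164.40 = €7,383.60.
#5 (€4,913): deductible already satisfied, so patient's share is 30% × €4,913 = €1,473.90. That would push OOP to €14,185.40, over the €13,050 cap, so patient pays €13,050 − €12,711.50 = €338.50. Plan pays €4,913 − €338.50 = €4,574.50.

€4,574.50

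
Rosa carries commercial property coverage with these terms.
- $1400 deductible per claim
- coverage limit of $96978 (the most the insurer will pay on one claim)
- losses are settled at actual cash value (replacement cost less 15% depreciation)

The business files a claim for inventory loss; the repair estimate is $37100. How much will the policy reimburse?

$30135

Depreciate 15%: the covered value is $37100 × 0.85 = $31535.
Less the $1400 deductible: $31535 − $1400 = $30135.
$30135 ≤ $96978, so the limit doesn't bind; insurer pays $30135.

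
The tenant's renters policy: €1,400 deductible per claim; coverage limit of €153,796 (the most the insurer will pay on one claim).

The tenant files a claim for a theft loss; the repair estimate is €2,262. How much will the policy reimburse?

€862

After the deductible, €2,262 − €1,400 = €862 remains.
€862 is within the €153,796 limit, so the insurer pays €862.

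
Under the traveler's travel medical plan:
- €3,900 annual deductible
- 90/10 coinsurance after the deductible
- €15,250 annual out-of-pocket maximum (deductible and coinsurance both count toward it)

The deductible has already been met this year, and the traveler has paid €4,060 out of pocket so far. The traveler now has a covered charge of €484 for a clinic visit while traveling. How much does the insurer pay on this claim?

The deductible is already satisfied, so the full bill goes to coinsurance.
Coinsurance: €484 × 10% = €48.40.
Total out-of-pocket so far would be €4,060 + €48.40 = €4,108.40, below the €15,250 cap — no reduction.
The insurer covers the remainder: €484 − €48.40 = €435.60.

€435.60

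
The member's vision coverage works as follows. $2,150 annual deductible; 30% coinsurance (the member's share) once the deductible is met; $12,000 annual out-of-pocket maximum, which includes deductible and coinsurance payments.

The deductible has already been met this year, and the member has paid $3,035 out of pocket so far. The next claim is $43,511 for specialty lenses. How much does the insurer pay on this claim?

$34,546

With the deductible met, the entire $43,511 is subject to coinsurance.
30% of $43,511 = $13,053.30 falls to the member.
Year-to-date out-of-pocket would reach $3,035 + $13,053.30 = $16,088.30, above the $12,000 maximum, so the member pays only $12,000 − $3,035 = $8,965.
The plan picks up $43,511 − $8,965 = $34,546.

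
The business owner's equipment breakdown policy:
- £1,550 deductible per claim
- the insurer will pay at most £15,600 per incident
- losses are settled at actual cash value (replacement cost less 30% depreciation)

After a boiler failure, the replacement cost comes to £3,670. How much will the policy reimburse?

At 30% depreciation, ACV = £3,670 − £1,101 = £2,569.
Less the £1,550 deductible: £2,569 − £1,550 = £1,019.
£1,019 is within the £15,600 limit, so the insurer pays £1,019.

£1,019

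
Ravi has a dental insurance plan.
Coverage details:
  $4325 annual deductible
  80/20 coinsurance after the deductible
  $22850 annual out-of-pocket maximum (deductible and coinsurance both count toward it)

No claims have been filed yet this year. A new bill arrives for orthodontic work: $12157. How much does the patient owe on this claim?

The full $4325 deductible is still open; $4325 of this bill applies to it.
The remaining $7832 (= $12157 − $4325) moves to coinsurance.
Patient's 20% share of $7832 is $1566.40.
That puts the patient's cost at $4325 + $1566.40 = $5891.40 before any cap.
Year-to-date out-of-pocket becomes $0 + $5891.40 = $5891.40, still under the $22850 maximum, so no cap applies.

$5891.40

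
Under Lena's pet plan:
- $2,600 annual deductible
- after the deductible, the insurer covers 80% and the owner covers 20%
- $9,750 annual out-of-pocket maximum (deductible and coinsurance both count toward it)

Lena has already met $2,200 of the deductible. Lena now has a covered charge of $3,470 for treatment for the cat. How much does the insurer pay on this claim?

Deductible still to meet: $2,600 − $2,200 = $400.
After the $400 deductible portion, $3,470 − $400 = $3,070 is subject to coinsurance.
20% of $3,070 = $614 falls to the owner.
That puts the owner's cost at $400 + $614 = $1,014 before any cap.
Total out-of-pocket so far would be $2,200 + $1,014 = $3,214, below the $9,750 cap — no reduction.
The plan picks up $3,470 − $1,014 = $2,456.

$2,456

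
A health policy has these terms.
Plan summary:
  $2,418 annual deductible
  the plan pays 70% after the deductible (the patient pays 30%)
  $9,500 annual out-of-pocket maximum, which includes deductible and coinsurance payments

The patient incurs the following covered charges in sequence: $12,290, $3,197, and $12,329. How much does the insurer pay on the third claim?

#1 ($12,290): $2,418 to deductible, leaving $9,872; patient's 30% is $2,961.60. Patient owes $5,379.60 (running OOP $5,379.60). Plan pays $12,290 − $5,379.60 = $6,910.40.
#2 ($3,197): deductible met; 30% of $3,197 = $959.10. Patient owes $959.10 (running OOP $6,338.70). Plan pays $3,197 − $959.10 = $2,237.90.
#3 ($12,329): 30% coinsurance on $12,329 = $3,698.70. Adding that to $6,338.70 gives $10,037.40, past the $9,500 cap; patient pays only $9,500 − $6,338.70 = $3,161.30. Insurer: $12,329 − $3,161.30 = $9,167.70.

$9,167.70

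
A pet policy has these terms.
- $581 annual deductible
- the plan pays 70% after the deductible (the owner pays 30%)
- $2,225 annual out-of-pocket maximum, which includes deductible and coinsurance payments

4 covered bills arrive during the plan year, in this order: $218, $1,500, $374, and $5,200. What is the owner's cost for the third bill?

#1 ($218): all of it applies to the deductible. Owner pays $218; OOP now $218.
#2 ($1,500): deductible takes $363, $1,137 remains; 30% of $1,137 = $341.10. Owner pays $704.10; OOP now $922.10.
#3 ($374): deductible already satisfied, so owner's share is 30% × $374 = $112.20. Owner owes $112.20 (running OOP $1,034.30).

$112.20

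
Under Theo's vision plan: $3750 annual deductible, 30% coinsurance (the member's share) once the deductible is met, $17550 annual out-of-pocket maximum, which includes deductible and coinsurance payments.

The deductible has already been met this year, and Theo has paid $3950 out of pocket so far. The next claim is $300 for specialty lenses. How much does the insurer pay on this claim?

With the deductible met, the entire $300 is subject to coinsurance.
Member's 30% share of $300 is $90.
Cumulative spending $3950 + $90 = $4040 stays under the $17550 maximum.
The insurer covers the remainder: $300 − $90 = $210.

$210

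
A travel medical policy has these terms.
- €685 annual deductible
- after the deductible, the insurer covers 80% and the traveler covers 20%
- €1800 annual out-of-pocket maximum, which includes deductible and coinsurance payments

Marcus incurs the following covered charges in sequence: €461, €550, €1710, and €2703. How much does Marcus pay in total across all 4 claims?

Claim 1 (€461): all of it applies to the deductible. Traveler pays €461; OOP now €461.
Claim 2 (€550): €224 to deductible, leaving €326; coinsurance €326 × 20% = €65.20. Traveler owes €289.20 (running OOP €750.20).
Claim 3 (€1710): 20% coinsurance on €1710 = €342. Cost to traveler: €342. OOP to date €1092.20.
Claim 4 (€2703): deductible already satisfied, so traveler's share is 20% × €2703 = €540.60. Cost to traveler: €540.60. OOP to date €1632.80.
Total paid by the traveler: €461 + €289.20 + €342 + €540.60 = €1632.80.

€1632.80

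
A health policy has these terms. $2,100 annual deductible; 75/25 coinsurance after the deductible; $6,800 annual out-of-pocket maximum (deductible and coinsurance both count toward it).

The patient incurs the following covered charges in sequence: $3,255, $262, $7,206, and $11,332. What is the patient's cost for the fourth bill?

$2,544.25

Claim 1 ($3,255): deductible takes $2,100, $1,155 remains; coinsurance $1,155 × 25% = $288.75. Patient pays $2,388.75; OOP now $2,388.75.
Claim 2 ($262): deductible met; 25% of $262 = $65.50. Patient pays $65.50; OOP now $2,454.25.
Claim 3 ($7,206): deductible met; 25% of $7,206 = $1,801.50. Patient pays $1,801.50; OOP now $4,255.75.
Claim 4 ($11,332): deductible already satisfied, so patient's share is 25% × $11,332 = $2,833. Adding that to $4,255.75 gives $7,088.75, past the $6,800 cap; patient pays only $6,800 − $4,255.75 = $2,544.25.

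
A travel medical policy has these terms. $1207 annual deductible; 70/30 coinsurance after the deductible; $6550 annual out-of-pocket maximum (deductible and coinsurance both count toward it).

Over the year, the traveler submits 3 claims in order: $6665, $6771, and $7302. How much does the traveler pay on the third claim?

Bill 1, $6665: deductible takes $1207, $5458 remains; coinsurance $5458 × 30% = $1637.40. Traveler owes $2844.40 (running OOP $2844.40).
Bill 2, $6771: 30% coinsurance on $6771 = $2031.30. Traveler pays $2031.30; OOP now $4875.70.
Bill 3, $7302: 30% coinsurance on $7302 = $2190.60. That would push OOP to $7066.30, over the $6550 cap, so traveler pays $6550 − $4875.70 = $1674.30.

$1674.30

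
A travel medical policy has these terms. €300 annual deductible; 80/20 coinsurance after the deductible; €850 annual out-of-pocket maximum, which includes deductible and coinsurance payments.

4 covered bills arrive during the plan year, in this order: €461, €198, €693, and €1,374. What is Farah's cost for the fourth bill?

Claim 1 — €461: €300 to deductible, leaving €161; coinsurance €161 × 20% = €32.20. Traveler pays €332.20; OOP now €332.20.
Claim 2 — €198: deductible already satisfied, so traveler's share is 20% × €198 = €39.60. Cost to traveler: €39.60. OOP to date €371.80.
Claim 3 — €693: deductible already satisfied, so traveler's share is 20% × €693 = €138.60. Traveler pays €138.60; OOP now €510.40.
Claim 4 — €1,374: 20% coinsurance on €1,374 = €274.80. Traveler owes €274.80 (running OOP €785.20).

€274.80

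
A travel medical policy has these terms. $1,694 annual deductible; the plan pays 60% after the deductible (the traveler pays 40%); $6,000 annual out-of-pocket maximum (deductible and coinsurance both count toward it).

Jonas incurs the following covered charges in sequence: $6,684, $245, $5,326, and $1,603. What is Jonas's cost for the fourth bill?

#1 ($6,684): deductible takes $1,694, $4,990 remains; coinsurance $4,990 × 40% = $1,996. Traveler owes $3,690 (running OOP $3,690).
#2 ($245): 40% coinsurance on $245 = $98. Traveler owes $98 (running OOP $3,788).
#3 ($5,326): 40% coinsurance on $5,326 = $2,130.40. Traveler pays $2,130.40; OOP now $5,918.40.
#4 ($1,603): deductible met; 40% of $1,603 = $641.20. That would push OOP to $6,559.60, over the $6,000 cap, so traveler pays $6,000 − $5,918.40 = $81.60.

$81.60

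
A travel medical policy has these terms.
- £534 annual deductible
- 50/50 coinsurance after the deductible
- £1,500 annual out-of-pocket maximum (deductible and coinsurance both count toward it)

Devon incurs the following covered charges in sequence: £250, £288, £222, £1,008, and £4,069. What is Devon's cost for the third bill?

Claim 1 (£250): fully absorbed by the deductible. Traveler owes £250 (running OOP £250).
Claim 2 (£288): £284 to deductible, leaving £4; coinsurance £4 × 50% = £2. Traveler owes £286 (running OOP £536).
Claim 3 (£222): deductible met; 50% of £222 = £111. Traveler owes £111 (running OOP £647).

£111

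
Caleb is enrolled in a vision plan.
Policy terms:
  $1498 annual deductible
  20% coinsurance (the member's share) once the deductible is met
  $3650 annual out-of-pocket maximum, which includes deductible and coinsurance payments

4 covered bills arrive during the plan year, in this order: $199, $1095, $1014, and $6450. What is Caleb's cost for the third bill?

Claim 1 — $199: all of it applies to the deductible. Cost to member: $199. OOP to date $199.
Claim 2 — $1095: entire amount goes to the deductible. Member pays $1095; OOP now $1294.
Claim 3 — $1014: $204 finishes the deductible; $810 goes to coinsurance; member's 20% is $162. Member owes $366 (running OOP $1660).

$366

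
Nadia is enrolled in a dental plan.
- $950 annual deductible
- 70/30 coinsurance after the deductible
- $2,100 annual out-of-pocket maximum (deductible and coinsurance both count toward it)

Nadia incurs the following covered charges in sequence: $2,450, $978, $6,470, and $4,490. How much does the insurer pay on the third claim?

$6,063.40

Claim 1 — $2,450: deductible takes $950, $1,500 remains; patient's 30% is $450. Patient pays $1,400; OOP now $1,400. Insurer: $2,450 − $1,400 = $1,050.
Claim 2 — $978: deductible met; 30% of $978 = $293.40. Patient pays $293.40; OOP now $1,693.40. Insurer: $978 − $293.40 = $684.60.
Claim 3 — $6,470: deductible already satisfied, so patient's share is 30% × $6,470 = $1,941. Adding that to $1,693.40 gives $3,634.40, past the $2,100 cap; patient pays only $2,100 − $1,693.40 = $406.60. Plan pays $6,470 − $406.60 = $6,063.40.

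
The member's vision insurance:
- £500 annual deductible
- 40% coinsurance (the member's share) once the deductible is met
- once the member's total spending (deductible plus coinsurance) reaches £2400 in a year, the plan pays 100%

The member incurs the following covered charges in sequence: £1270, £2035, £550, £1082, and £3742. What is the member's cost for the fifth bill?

£125.20

#1 (£1270): £500 to deductible, leaving £770; 40% of £770 = £308. Cost to member: £808. OOP to date £808.
#2 (£2035): 40% coinsurance on £2035 = £814. Member pays £814; OOP now £1622.
#3 (£550): deductible met; 40% of £550 = £220. Member owes £220 (running OOP £1842).
#4 (£1082): deductible met; 40% of £1082 = £432.80. Cost to member: £432.80. OOP to date £2274.80.
#5 (£3742): deductible already satisfied, so member's share is 40% × £3742 = £1496.80. Adding that to £2274.80 gives £3771.60, past the £2400 cap; member pays only £2400 − £2274.80 = £125.20.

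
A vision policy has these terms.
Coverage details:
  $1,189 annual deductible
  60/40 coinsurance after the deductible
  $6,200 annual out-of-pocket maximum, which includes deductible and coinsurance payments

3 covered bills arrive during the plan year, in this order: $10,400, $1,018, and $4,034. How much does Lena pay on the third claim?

$919.40

Bill 1, $10,400: deductible takes $1,189, $9,211 remains; 40% of $9,211 = $3,684.40. Cost to member: $4,873.40. OOP to date $4,873.40.
Bill 2, $1,018: deductible met; 40% of $1,018 = $407.20. Member pays $407.20; OOP now $5,280.60.
Bill 3, $4,034: deductible already satisfied, so member's share is 40% × $4,034 = $1,613.60. Adding that to $5,280.60 gives $6,894.20, past the $6,200 cap; member pays only $6,200 − $5,280.60 = $919.40.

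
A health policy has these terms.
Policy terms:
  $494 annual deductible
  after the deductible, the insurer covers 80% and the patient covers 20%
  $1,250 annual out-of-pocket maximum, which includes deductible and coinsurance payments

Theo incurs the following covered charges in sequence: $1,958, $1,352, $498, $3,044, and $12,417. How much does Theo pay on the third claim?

$99.60

Bill 1, $1,958: deductible takes $494, $1,464 remains; patient's 20% is $292.80. Patient owes $786.80 (running OOP $786.80).
Bill 2, $1,352: deductible met; 20% of $1,352 = $270.40. Patient pays $270.40; OOP now $1,057.20.
Bill 3, $498: deductible already satisfied, so patient's share is 20% × $498 = $99.60. Cost to patient: $99.60. OOP to date $1,156.80.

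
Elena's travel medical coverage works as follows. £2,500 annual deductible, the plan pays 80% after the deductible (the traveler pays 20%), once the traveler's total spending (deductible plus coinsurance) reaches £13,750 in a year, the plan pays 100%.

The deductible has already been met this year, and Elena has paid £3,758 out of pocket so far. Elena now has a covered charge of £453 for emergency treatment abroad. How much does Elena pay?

£90.60

With the deductible met, the entire £453 is subject to coinsurance.
Coinsurance: £453 × 20% = £90.60.
Total out-of-pocket so far would be £3,758 + £90.60 = £3,848.60, below the £13,750 cap — no reduction.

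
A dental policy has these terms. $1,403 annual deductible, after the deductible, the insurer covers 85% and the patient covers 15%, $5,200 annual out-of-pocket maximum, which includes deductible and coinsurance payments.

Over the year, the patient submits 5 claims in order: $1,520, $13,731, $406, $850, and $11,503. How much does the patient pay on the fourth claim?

Claim 1 ($1,520): $1,403 finishes the deductible; $117 goes to coinsurance; patient's 15% is $17.55. Patient owes $1,420.55 (running OOP $1,420.55).
Claim 2 ($13,731): 15% coinsurance on $13,731 = $2,059.65. Cost to patient: $2,059.65. OOP to date $3,480.20.
Claim 3 ($406): deductible already satisfied, so patient's share is 15% × $406 = $60.90. Cost to patient: $60.90. OOP to date $3,541.10.
Claim 4 ($850): deductible met; 15% of $850 = $127.50. Patient owes $127.50 (running OOP $3,668.60).

$127.50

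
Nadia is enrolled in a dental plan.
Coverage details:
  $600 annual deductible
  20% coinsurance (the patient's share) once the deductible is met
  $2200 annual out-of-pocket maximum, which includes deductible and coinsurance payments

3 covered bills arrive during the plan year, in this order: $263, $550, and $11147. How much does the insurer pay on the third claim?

$9589.60

Claim 1 — $263: all of it applies to the deductible. Cost to patient: $263. OOP to date $263. Plan pays $263 − $263 = $0.
Claim 2 — $550: deductible takes $337, $213 remains; coinsurance $213 × 20% = $42.60. Patient pays $379.60; OOP now $642.60. Plan pays $550 − $379.60 = $170.40.
Claim 3 — $11147: deductible met; 20% of $11147 = $2229.40. OOP would hit $2872 > $2200, so the cap limits the patient to $2200 − $642.60 = $1557.40. Plan pays $11147 − $1557.40 = $9589.60.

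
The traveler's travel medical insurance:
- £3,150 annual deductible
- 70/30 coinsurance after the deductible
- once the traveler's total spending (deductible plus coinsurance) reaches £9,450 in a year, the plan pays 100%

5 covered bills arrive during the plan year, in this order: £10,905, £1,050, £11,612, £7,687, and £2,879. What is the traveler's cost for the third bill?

£3,483.60

#1 (£10,905): £3,150 finishes the deductible; £7,755 goes to coinsurance; coinsurance £7,755 × 30% = £2,326.50. Traveler pays £5,476.50; OOP now £5,476.50.
#2 (£1,050): deductible already satisfied, so traveler's share is 30% × £1,050 = £315. Traveler pays £315; OOP now £5,791.50.
#3 (£11,612): 30% coinsurance on £11,612 = £3,483.60. Traveler pays £3,483.60; OOP now £9,275.10.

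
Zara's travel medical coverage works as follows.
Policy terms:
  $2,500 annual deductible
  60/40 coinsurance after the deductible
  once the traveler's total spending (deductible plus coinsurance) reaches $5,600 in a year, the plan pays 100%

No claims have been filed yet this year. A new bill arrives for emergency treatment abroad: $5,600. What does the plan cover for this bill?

$1,860

Deductible not yet touched, so the first $2,500 of the bill goes to the deductible.
After the $2,500 deductible portion, $5,600 − $2,500 = $3,100 is subject to coinsurance.
Coinsurance: $3,100 × 40% = $1,240.
Traveler responsibility before any cap: $2,500 + $1,240 = $3,740.
Total out-of-pocket so far would be $0 + $3,740 = $3,740, below the $5,600 cap — no reduction.
Insurer pays the balance: $5,600 − $3,740 = $1,860.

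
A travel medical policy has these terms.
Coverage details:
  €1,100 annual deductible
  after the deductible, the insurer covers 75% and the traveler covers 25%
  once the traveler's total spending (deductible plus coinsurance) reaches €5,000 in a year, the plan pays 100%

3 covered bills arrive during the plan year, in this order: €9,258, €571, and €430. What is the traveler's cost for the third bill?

Bill 1, €9,258: deductible takes €1,100, €8,158 remains; coinsurance €8,158 × 25% = €2,039.50. Traveler pays €3,139.50; OOP now €3,139.50.
Bill 2, €571: 25% coinsurance on €571 = €142.75. Cost to traveler: €142.75. OOP to date €3,282.25.
Bill 3, €430: 25% coinsurance on €430 = €107.50. Cost to traveler: €107.50. OOP to date €3,389.75.

€107.50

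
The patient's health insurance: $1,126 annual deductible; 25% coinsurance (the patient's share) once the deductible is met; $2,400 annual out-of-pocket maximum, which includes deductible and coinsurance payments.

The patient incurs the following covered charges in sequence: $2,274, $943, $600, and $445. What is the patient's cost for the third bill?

$150

#1 ($2,274): $1,126 to deductible, leaving $1,148; coinsurance $1,148 × 25% = $287. Patient owes $1,413 (running OOP $1,413).
#2 ($943): 25% coinsurance on $943 = $235.75. Cost to patient: $235.75. OOP to date $1,648.75.
#3 ($600): deductible already satisfied, so patient's share is 25% × $600 = $150. Patient owes $150 (running OOP $1,798.75).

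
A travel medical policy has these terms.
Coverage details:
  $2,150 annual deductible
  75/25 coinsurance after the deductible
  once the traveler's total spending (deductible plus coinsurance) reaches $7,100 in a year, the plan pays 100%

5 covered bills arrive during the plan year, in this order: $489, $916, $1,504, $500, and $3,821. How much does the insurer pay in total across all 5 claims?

Claim 1 ($489): entire amount goes to the deductible. Cost to traveler: $489. OOP to date $489. Insurer: $489 − $489 = $0.
Claim 2 ($916): all of it applies to the deductible. Cost to traveler: $916. OOP to date $1,405. Insurer: $916 − $916 = $0.
Claim 3 ($1,504): deductible takes $745, $759 remains; coinsurance $759 × 25% = $189.75. Cost to traveler: $934.75. OOP to date $2,339.75. Insurer: $1,504 − $934.75 = $569.25.
Claim 4 ($500): 25% coinsurance on $500 = $125. Traveler owes $125 (running OOP $2,464.75). Insurer: $500 − $125 = $375.
Claim 5 ($3,821): 25% coinsurance on $3,821 = $955.25. Cost to traveler: $955.25. OOP to date $3,420. Insurer: $3,821 − $955.25 = $2,865.75.
Insurer total = bills − traveler's total = $7,230 − $3,420 = $3,810.

$3,810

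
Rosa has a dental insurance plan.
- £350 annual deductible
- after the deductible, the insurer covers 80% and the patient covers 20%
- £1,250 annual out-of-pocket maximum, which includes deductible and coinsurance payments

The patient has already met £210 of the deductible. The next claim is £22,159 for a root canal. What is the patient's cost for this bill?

£1,040

Remaining deductible: £350 − £210 = £140.
The remaining £22,019 (= £22,159 − £140) moves to coinsurance.
Patient's 20% share of £22,019 is £4,403.80.
Patient responsibility before any cap: £140 + £4,403.80 = £4,543.80.
Adding £4,543.80 to the £210 already spent would give £4,753.80, which exceeds the £1,250 cap; the patient pays just £1,250 − £210 = £1,040.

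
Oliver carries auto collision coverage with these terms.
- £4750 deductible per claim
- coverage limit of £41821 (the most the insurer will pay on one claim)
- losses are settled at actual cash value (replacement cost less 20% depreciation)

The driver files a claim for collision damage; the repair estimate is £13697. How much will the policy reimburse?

At 20% depreciation, ACV = £13697 − £2739.40 = £10957.60.
Subtract the deductible: £10957.60 − £4750 = £6207.60.
£6207.60 ≤ £41821, so the limit doesn't bind; insurer pays £6207.60.

£6207.60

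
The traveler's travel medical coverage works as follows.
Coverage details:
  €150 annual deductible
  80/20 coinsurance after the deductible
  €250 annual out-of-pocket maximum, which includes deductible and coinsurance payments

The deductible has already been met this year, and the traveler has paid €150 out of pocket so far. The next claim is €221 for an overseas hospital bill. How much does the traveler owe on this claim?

With the deductible met, the entire €221 is subject to coinsurance.
Traveler's 20% share of €221 is €44.20.
Cumulative spending €150 + €44.20 = €194.20 stays under the €250 maximum.

€44.20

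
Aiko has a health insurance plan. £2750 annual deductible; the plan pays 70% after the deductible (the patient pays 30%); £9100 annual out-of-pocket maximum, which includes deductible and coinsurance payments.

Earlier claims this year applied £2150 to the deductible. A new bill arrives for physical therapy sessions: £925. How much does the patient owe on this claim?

£697.50

Deductible still to meet: £2750 − £2150 = £600.
The remaining £325 (= £925 − £600) moves to coinsurance.
30% of £325 = £97.50 falls to the patient.
So the patient owes £600 + £97.50 = £697.50 before any cap.
Total out-of-pocket so far would be £2150 + £697.50 = £2847.50, below the £9100 cap — no reduction.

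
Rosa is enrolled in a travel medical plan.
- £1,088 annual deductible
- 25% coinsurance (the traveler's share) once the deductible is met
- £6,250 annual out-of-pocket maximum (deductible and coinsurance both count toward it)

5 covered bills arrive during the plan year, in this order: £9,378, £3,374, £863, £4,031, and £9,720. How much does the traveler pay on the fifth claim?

£1,022.50

Bill 1, £9,378: £1,088 finishes the deductible; £8,290 goes to coinsurance; coinsurance £8,290 × 25% = £2,072.50. Cost to traveler: £3,160.50. OOP to date £3,160.50.
Bill 2, £3,374: 25% coinsurance on £3,374 = £843.50. Traveler owes £843.50 (running OOP £4,004).
Bill 3, £863: deductible met; 25% of £863 = £215.75. Traveler owes £215.75 (running OOP £4,219.75).
Bill 4, £4,031: 25% coinsurance on £4,031 = £1,007.75. Traveler pays £1,007.75; OOP now £5,227.50.
Bill 5, £9,720: deductible met; 25% of £9,720 = £2,430. OOP would hit £7,657.50 > £6,250, so the cap limits the traveler to £6,250 − £5,227.50 = £1,022.50.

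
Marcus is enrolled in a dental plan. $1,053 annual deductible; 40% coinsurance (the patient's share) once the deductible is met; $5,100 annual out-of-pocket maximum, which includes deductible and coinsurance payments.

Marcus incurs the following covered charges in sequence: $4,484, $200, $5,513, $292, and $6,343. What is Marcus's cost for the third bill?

Claim 1 — $4,484: $1,053 finishes the deductible; $3,431 goes to coinsurance; patient's 40% is $1,372.40. Patient pays $2,425.40; OOP now $2,425.40.
Claim 2 — $200: deductible met; 40% of $200 = $80. Patient owes $80 (running OOP $2,505.40).
Claim 3 — $5,513: 40% coinsurance on $5,513 = $2,205.20. Patient pays $2,205.20; OOP now $4,710.60.

$2,205.20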